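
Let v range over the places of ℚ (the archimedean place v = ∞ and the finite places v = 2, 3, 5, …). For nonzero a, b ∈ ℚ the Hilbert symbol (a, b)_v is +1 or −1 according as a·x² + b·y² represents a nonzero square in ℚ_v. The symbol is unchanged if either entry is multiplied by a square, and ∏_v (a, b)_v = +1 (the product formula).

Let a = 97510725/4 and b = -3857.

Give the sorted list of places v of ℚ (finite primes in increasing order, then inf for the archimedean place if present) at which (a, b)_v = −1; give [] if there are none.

(a, b) ≡ (433381, -3857) mod (ℚ^×)²; places V = {2, 3, 5, 7, 13, 17, 19, 29, 37, 53, ∞}.
(a,b)_37: α=1, u≡25; β=0, v≡28 (mod 37); (25|37)=+1, (28|37)=+1; sign (−1)^0·+1^0·+1^1 = +1.
(a,b)_3: α=2, u≡1; β=0, v≡1 (mod 3); (1|3)=+1, (1|3)=+1; sign (−1)^0·+1^0·+1^2 = +1.
(a,b)_17: α=1, u≡10; β=0, v≡2 (mod 17); (10|17)=-1, (2|17)=+1; sign (−1)^0·-1^0·+1^1 = +1.
(a,b)_7: α=0, u≡1; β=1, v≡2 (mod 7); (1|7)=+1, (2|7)=+1; sign (−1)^0·+1^1·+1^0 = +1.
(a,b)_∞: sgn(433381)=+, sgn(-3857)=−, so +1.
(a,b)_29: α=0, u≡13; β=1, v≡12 (mod 29); (13|29)=+1, (12|29)=-1; sign (−1)^0·+1^1·-1^0 = +1.
(a,b)_2: α=-2, β=0; u≡5, v≡7 (mod 8); ε(u)ε(v)=0·1, αω(v)=-2·0, βω(u)=0·1; sum ≡ 0  ⇒  +1.
(a,b)_13: α=1, u≡5; β=0, v≡4 (mod 13); (5|13)=-1, (4|13)=+1; sign (−1)^0·-1^0·+1^1 = +1.
(a,b)_53: α=1, u≡9; β=0, v≡12 (mod 53); (9|53)=+1, (12|53)=-1; sign (−1)^0·+1^0·-1^1 = -1.
(a,b)_19: α=0, u≡2; β=1, v≡6 (mod 19); (2|19)=-1, (6|19)=+1; sign (−1)^0·-1^1·+1^0 = -1.
(a,b)_5: α=2, u≡1; β=0, v≡3 (mod 5); (1|5)=+1, (3|5)=-1; sign (−1)^0·+1^0·-1^2 = +1.
Ram(433381, -3857) = {19, 53}; no ℚ_19-point on the conic.

[19, 53]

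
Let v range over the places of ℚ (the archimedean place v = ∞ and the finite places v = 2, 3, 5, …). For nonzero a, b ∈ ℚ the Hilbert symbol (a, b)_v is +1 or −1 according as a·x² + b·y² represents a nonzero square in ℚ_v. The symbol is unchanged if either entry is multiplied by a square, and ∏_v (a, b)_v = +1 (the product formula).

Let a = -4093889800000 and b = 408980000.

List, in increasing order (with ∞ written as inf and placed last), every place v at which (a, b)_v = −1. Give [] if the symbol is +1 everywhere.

Mod squares: a ≡ -5005, b ≡ 2. Check v ∈ {∞, 2, 5, 7, 11, 13}.
v=5: a=5^5·(≡4), b=5^4·(≡3) mod 5; (4|5)=+1, (3|5)=-1; (−1)^{5·4·2}·(+1)^4·(-1)^5 = -1.
v=13: a=13^3·(≡6), b=13^2·(≡11) mod 13; (6|13)=-1, (11|13)=-1; (−1)^{3·2·6}·(-1)^2·(-1)^3 = -1.
v=2: v_2(a)=6, v_2(b)=5; units ≡ 3, 1 (mod 8); ε·ε+αω+βω = 1·0+6·0+5·1 ≡ 1  ⇒  (a,b)_2 = -1.
v=11: a=11^3·(≡2), b=11^2·(≡8) mod 11; (2|11)=-1, (8|11)=-1; (−1)^{3·2·5}·(-1)^2·(-1)^3 = -1.
v=7: a=7^1·(≡3), b=7^0·(≡2) mod 7; (3|7)=-1, (2|7)=+1; (−1)^{1·0·3}·(-1)^0·(+1)^1 = +1.
v=∞: -5005 < 0 and 2 > 0  ⇒  (a,b)_∞ = +1.
(-5005, 2 / ℚ) ramifies at {2, 5, 11, 13}: a division algebra.

[2, 5, 11, 13]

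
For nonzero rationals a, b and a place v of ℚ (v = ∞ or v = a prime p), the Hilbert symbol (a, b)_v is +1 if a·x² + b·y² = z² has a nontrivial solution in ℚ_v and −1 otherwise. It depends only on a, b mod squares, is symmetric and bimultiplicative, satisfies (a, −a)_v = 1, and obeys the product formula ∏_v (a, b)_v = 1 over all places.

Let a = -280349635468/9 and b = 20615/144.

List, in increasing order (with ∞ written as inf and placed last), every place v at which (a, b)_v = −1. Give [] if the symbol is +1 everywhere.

Mod squares: a ≡ -4123, b ≡ 20615. Check v ∈ {∞, 2, 3, 5, 7, 19, 31}.
v=31: a=31^3·(≡17), b=31^1·(≡10) mod 31; (17|31)=-1, (10|31)=+1; (−1)^{3·1·15}·(-1)^1·(+1)^3 = +1.
v=∞: -4123 < 0 and 20615 > 0  ⇒  (a,b)_∞ = +1.
v=2: v_2(a)=2, v_2(b)=-4; units ≡ 5, 7 (mod 8); ε·ε+αω+βω = 0·1+2·0+-4·1 ≡ 0  ⇒  (a,b)_2 = +1.
v=7: a=7^3·(≡5), b=7^1·(≡3) mod 7; (5|7)=-1, (3|7)=-1; (−1)^{3·1·3}·(-1)^1·(-1)^3 = -1.
v=19: a=19^3·(≡11), b=19^1·(≡14) mod 19; (11|19)=+1, (14|19)=-1; (−1)^{3·1·9}·(+1)^1·(-1)^3 = +1.
v=3: a=3^-2·(≡2), b=3^-2·(≡2) mod 3; (2|3)=-1, (2|3)=-1; (−1)^{-2·-2·1}·(-1)^-2·(-1)^-2 = +1.
v=5: a=5^0·(≡3), b=5^1·(≡2) mod 5; (3|5)=-1, (2|5)=-1; (−1)^{0·1·2}·(-1)^1·(-1)^0 = -1.
(-4123, 20615 / ℚ) ramifies at {5, 7}: a division algebra.

[5, 7]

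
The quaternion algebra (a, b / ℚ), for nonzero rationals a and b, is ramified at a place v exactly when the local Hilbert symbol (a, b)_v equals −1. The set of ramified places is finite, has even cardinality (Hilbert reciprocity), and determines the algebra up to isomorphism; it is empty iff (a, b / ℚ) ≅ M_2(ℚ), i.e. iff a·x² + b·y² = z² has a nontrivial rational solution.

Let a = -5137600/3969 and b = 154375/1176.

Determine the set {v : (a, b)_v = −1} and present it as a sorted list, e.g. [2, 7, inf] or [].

[2, 3, 13, 19]

Mod squares: a ≡ -19, b ≡ 1482. Check v ∈ {∞, 2, 3, 5, 7, 13, 19}.
v=∞: -19 < 0 and 1482 > 0  ⇒  (a,b)_∞ = +1.
v=7: a=7^-2·(≡2), b=7^-2·(≡6) mod 7; (2|7)=+1, (6|7)=-1; (−1)^{-2·-2·3}·(+1)^-2·(-1)^-2 = +1.
v=2: v_2(a)=6, v_2(b)=-3; units ≡ 5, 5 (mod 8); ε·ε+αω+βω = 0·0+6·1+-3·1 ≡ 1  ⇒  (a,b)_2 = -1.
v=13: a=13^2·(≡5), b=13^1·(≡1) mod 13; (5|13)=-1, (1|13)=+1; (−1)^{2·1·6}·(-1)^1·(+1)^2 = -1.
v=19: a=19^1·(≡15), b=19^1·(≡13) mod 19; (15|19)=-1, (13|19)=-1; (−1)^{1·1·9}·(-1)^1·(-1)^1 = -1.
v=3: a=3^-4·(≡2), b=3^-1·(≡2) mod 3; (2|3)=-1, (2|3)=-1; (−1)^{-4·-1·1}·(-1)^-1·(-1)^-4 = -1.
v=5: a=5^2·(≡4), b=5^4·(≡2) mod 5; (4|5)=+1, (2|5)=-1; (−1)^{2·4·2}·(+1)^4·(-1)^2 = +1.
(-19, 1482 / ℚ) ramifies at {2, 3, 13, 19}: a division algebra.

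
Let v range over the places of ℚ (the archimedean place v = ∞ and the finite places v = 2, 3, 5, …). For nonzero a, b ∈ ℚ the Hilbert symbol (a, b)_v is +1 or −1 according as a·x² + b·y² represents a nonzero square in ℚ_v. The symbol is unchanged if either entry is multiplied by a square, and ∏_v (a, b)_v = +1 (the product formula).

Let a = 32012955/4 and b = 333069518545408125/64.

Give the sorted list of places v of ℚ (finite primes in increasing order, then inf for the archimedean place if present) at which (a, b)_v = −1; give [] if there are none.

[5, 37]

Mod squares: a ≡ 3556995, b ≡ 13. Check v ∈ {∞, 2, 3, 5, 13, 17, 29, 37}.
v=13: a=13^1·(≡9), b=13^3·(≡9) mod 13; (9|13)=+1, (9|13)=+1; (−1)^{1·3·6}·(+1)^3·(+1)^1 = +1.
v=2: v_2(a)=-2, v_2(b)=-6; units ≡ 3, 5 (mod 8); ε·ε+αω+βω = 1·0+-2·1+-6·1 ≡ 0  ⇒  (a,b)_2 = +1.
v=3: a=3^3·(≡2), b=3^6·(≡1) mod 3; (2|3)=-1, (1|3)=+1; (−1)^{3·6·1}·(-1)^6·(+1)^3 = +1.
v=∞: 3556995 > 0 and 13 > 0  ⇒  (a,b)_∞ = +1.
v=37: a=37^1·(≡11), b=37^2·(≡17) mod 37; (11|37)=+1, (17|37)=-1; (−1)^{1·2·18}·(+1)^2·(-1)^1 = -1.
v=17: a=17^1·(≡2), b=17^2·(≡2) mod 17; (2|17)=+1, (2|17)=+1; (−1)^{1·2·8}·(+1)^2·(+1)^1 = +1.
v=5: a=5^1·(≡4), b=5^4·(≡2) mod 5; (4|5)=+1, (2|5)=-1; (−1)^{1·4·2}·(+1)^4·(-1)^1 = -1.
v=29: a=29^1·(≡17), b=29^2·(≡13) mod 29; (17|29)=-1, (13|29)=+1; (−1)^{1·2·14}·(-1)^2·(+1)^1 = +1.
|Ram(3556995, 13)| = 2, even; anisotropic at {5, 37}.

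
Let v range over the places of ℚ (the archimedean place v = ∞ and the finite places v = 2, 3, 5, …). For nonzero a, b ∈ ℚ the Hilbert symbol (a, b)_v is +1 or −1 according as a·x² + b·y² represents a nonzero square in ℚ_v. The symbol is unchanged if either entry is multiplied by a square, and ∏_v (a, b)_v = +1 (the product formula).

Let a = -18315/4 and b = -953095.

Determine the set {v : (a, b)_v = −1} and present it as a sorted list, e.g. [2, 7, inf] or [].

(a, b) ≡ (-2035, -953095) mod (ℚ^×)²; places V = {2, 3, 5, 11, 13, 31, 37, 43, ∞}.
(a,b)_∞: sgn(-2035)=−, sgn(-953095)=−, so -1.
(a,b)_43: α=0, u≡33; β=1, v≡23 (mod 43); (33|43)=-1, (23|43)=+1; sign (−1)^0·-1^1·+1^0 = -1.
(a,b)_37: α=1, u≡15; β=0, v≡25 (mod 37); (15|37)=-1, (25|37)=+1; sign (−1)^0·-1^0·+1^1 = +1.
(a,b)_3: α=2, u≡2; β=0, v≡2 (mod 3); (2|3)=-1, (2|3)=-1; sign (−1)^0·-1^0·-1^2 = +1.
(a,b)_11: α=1, u≡10; β=1, v≡2 (mod 11); (10|11)=-1, (2|11)=-1; sign (−1)^1·-1^1·-1^1 = -1.
(a,b)_2: α=-2, β=0; u≡5, v≡1 (mod 8); ε(u)ε(v)=0·0, αω(v)=-2·0, βω(u)=0·1; sum ≡ 0  ⇒  +1.
(a,b)_5: α=1, u≡3; β=1, v≡1 (mod 5); (3|5)=-1, (1|5)=+1; sign (−1)^0·-1^1·+1^1 = -1.
(a,b)_13: α=0, u≡7; β=1, v≡5 (mod 13); (7|13)=-1, (5|13)=-1; sign (−1)^0·-1^1·-1^0 = -1.
(a,b)_31: α=0, u≡17; β=1, v≡7 (mod 31); (17|31)=-1, (7|31)=+1; sign (−1)^0·-1^1·+1^0 = -1.
(-2035, -953095 / ℚ) ramifies at {5, 11, 13, 31, 43, ∞}: a division algebra.

[5, 11, 13, 31, 43, inf]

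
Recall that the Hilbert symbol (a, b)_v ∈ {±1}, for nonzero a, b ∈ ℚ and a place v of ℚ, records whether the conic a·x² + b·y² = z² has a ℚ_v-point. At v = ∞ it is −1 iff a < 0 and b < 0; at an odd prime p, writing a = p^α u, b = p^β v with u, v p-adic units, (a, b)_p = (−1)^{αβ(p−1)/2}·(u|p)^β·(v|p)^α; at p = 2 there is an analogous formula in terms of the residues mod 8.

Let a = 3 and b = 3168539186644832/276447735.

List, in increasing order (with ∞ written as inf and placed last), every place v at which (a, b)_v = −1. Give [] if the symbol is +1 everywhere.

[2, 3, 5, 7]

(a, b) ≡ (3, 2730) mod (ℚ^×)²; places V = {2, 3, 5, 7, 11, 13, 19, 23, 31, 53, ∞}.
(a,b)_7: α=0, u≡3; β=3, v≡6 (mod 7); (3|7)=-1, (6|7)=-1; sign (−1)^0·-1^3·-1^0 = -1.
(a,b)_19: α=0, u≡3; β=2, v≡8 (mod 19); (3|19)=-1, (8|19)=-1; sign (−1)^0·-1^2·-1^0 = +1.
(a,b)_13: α=0, u≡3; β=1, v≡11 (mod 13); (3|13)=+1, (11|13)=-1; sign (−1)^0·+1^1·-1^0 = +1.
(a,b)_2: α=0, β=5; u≡3, v≡5 (mod 8); ε(u)ε(v)=1·0, αω(v)=0·1, βω(u)=5·1; sum ≡ 1  ⇒  -1.
(a,b)_5: α=0, u≡3; β=-1, v≡1 (mod 5); (3|5)=-1, (1|5)=+1; sign (−1)^0·-1^-1·+1^0 = -1.
(a,b)_53: α=0, u≡3; β=-2, v≡20 (mod 53); (3|53)=-1, (20|53)=-1; sign (−1)^0·-1^-2·-1^0 = +1.
(a,b)_∞: sgn(3)=+, sgn(2730)=+, so +1.
(a,b)_23: α=0, u≡3; β=2, v≡2 (mod 23); (3|23)=+1, (2|23)=+1; sign (−1)^0·+1^2·+1^0 = +1.
(a,b)_3: α=1, u≡1; β=-9, v≡1 (mod 3); (1|3)=+1, (1|3)=+1; sign (−1)^1·+1^-9·+1^1 = -1.
(a,b)_11: α=0, u≡3; β=2, v≡7 (mod 11); (3|11)=+1, (7|11)=-1; sign (−1)^0·+1^2·-1^0 = +1.
(a,b)_31: α=0, u≡3; β=2, v≡5 (mod 31); (3|31)=-1, (5|31)=+1; sign (−1)^0·-1^2·+1^0 = +1.
Ram(3, 2730) = {2, 3, 5, 7}; no ℚ_2-point on the conic.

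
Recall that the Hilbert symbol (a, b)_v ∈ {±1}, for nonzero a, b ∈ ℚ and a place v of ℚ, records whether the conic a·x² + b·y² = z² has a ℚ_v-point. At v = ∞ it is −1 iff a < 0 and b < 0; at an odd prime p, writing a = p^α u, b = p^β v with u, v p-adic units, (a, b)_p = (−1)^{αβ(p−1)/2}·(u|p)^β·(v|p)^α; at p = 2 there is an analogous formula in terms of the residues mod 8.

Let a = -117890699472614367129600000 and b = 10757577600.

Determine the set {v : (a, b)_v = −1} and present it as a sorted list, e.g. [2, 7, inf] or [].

(a, b) ≡ (-2310, 14) mod (ℚ^×)²; places V = {2, 3, 5, 7, 11, ∞}.
(a,b)_11: α=5, u≡2; β=2, v≡3 (mod 11); (2|11)=-1, (3|11)=+1; sign (−1)^0·-1^2·+1^5 = +1.
(a,b)_2: α=15, β=7; u≡5, v≡7 (mod 8); ε(u)ε(v)=0·1, αω(v)=15·0, βω(u)=7·1; sum ≡ 1  ⇒  -1.
(a,b)_3: α=11, u≡1; β=4, v≡2 (mod 3); (1|3)=+1, (2|3)=-1; sign (−1)^0·+1^4·-1^11 = -1.
(a,b)_5: α=5, u≡3; β=2, v≡4 (mod 5); (3|5)=-1, (4|5)=+1; sign (−1)^0·-1^2·+1^5 = +1.
(a,b)_7: α=9, u≡5; β=3, v≡1 (mod 7); (5|7)=-1, (1|7)=+1; sign (−1)^1·-1^3·+1^9 = +1.
(a,b)_∞: sgn(-2310)=−, sgn(14)=+, so +1.
|Ram(-2310, 14)| = 2, even; anisotropic at {2, 3}.

[2, 3]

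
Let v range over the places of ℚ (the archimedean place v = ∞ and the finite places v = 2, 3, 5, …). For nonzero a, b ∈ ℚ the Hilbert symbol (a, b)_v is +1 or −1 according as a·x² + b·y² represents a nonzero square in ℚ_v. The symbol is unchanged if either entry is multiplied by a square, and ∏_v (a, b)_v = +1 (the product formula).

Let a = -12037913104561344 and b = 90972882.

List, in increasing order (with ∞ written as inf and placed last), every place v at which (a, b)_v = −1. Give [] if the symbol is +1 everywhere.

[2, 7, 13, 17]

(a, b) ≡ (-11, 9282) mod (ℚ^×)²; places V = {2, 3, 7, 11, 13, 17, ∞}.
(a,b)_7: α=2, u≡6; β=1, v≡3 (mod 7); (6|7)=-1, (3|7)=-1; sign (−1)^0·-1^1·-1^2 = -1.
(a,b)_13: α=2, u≡8; β=1, v≡1 (mod 13); (8|13)=-1, (1|13)=+1; sign (−1)^0·-1^1·+1^2 = -1.
(a,b)_17: α=2, u≡14; β=1, v≡1 (mod 17); (14|17)=-1, (1|17)=+1; sign (−1)^0·-1^1·+1^2 = -1.
(a,b)_2: α=6, β=1; u≡5, v≡1 (mod 8); ε(u)ε(v)=0·0, αω(v)=6·0, βω(u)=1·1; sum ≡ 1  ⇒  -1.
(a,b)_3: α=10, u≡1; β=5, v≡1 (mod 3); (1|3)=+1, (1|3)=+1; sign (−1)^0·+1^5·+1^10 = +1.
(a,b)_11: α=3, u≡10; β=2, v≡3 (mod 11); (10|11)=-1, (3|11)=+1; sign (−1)^0·-1^2·+1^3 = +1.
(a,b)_∞: sgn(-11)=−, sgn(9282)=+, so +1.
|Ram(-11, 9282)| = 4, even; anisotropic at {2, 7, 13, 17}.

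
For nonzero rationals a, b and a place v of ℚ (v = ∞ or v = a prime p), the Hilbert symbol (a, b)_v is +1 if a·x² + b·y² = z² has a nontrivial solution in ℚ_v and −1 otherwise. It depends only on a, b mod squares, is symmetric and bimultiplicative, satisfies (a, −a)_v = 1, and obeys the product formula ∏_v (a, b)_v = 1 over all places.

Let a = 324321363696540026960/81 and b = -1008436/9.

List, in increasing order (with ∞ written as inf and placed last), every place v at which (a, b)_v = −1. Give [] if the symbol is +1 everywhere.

[11, 23, 41, 43]

(a, b) ≡ (2635685, -252109) mod (ℚ^×)²; places V = {2, 3, 5, 11, 13, 23, 41, 43, ∞}.
(a,b)_41: α=3, u≡27; β=1, v≡5 (mod 41); (27|41)=-1, (5|41)=+1; sign (−1)^0·-1^1·+1^3 = -1.
(a,b)_3: α=-4, u≡2; β=-2, v≡2 (mod 3); (2|3)=-1, (2|3)=-1; sign (−1)^0·-1^-2·-1^-4 = +1.
(a,b)_∞: sgn(2635685)=+, sgn(-252109)=−, so +1.
(a,b)_5: α=1, u≡2; β=0, v≡1 (mod 5); (2|5)=-1, (1|5)=+1; sign (−1)^0·-1^0·+1^1 = +1.
(a,b)_2: α=4, β=2; u≡5, v≡3 (mod 8); ε(u)ε(v)=0·1, αω(v)=4·1, βω(u)=2·1; sum ≡ 0  ⇒  +1.
(a,b)_13: α=3, u≡9; β=1, v≡10 (mod 13); (9|13)=+1, (10|13)=+1; sign (−1)^0·+1^1·+1^3 = +1.
(a,b)_11: α=4, u≡8; β=1, v≡1 (mod 11); (8|11)=-1, (1|11)=+1; sign (−1)^0·-1^1·+1^4 = -1.
(a,b)_43: α=3, u≡3; β=1, v≡22 (mod 43); (3|43)=-1, (22|43)=-1; sign (−1)^1·-1^1·-1^3 = -1.
(a,b)_23: α=1, u≡16; β=0, v≡5 (mod 23); (16|23)=+1, (5|23)=-1; sign (−1)^0·+1^0·-1^1 = -1.
|Ram(2635685, -252109)| = 4, even; anisotropic at {11, 23, 41, 43}.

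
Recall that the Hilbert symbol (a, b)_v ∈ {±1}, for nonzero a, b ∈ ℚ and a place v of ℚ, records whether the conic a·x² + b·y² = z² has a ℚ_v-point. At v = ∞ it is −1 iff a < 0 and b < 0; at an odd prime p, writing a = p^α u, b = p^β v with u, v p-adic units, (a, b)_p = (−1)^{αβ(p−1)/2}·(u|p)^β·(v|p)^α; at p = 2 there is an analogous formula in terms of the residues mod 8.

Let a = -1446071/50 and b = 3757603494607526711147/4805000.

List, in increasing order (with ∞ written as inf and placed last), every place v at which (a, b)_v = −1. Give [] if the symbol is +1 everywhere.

(a, b) ≡ (-23902, 310726) mod (ℚ^×)²; places V = {2, 5, 7, 11, 13, 17, 19, 31, 37, ∞}.
(a,b)_37: α=1, u≡2; β=3, v≡26 (mod 37); (2|37)=-1, (26|37)=+1; sign (−1)^0·-1^3·+1^1 = -1.
(a,b)_11: α=2, u≡1; β=2, v≡1 (mod 11); (1|11)=+1, (1|11)=+1; sign (−1)^0·+1^2·+1^2 = +1.
(a,b)_17: α=1, u≡12; β=3, v≡5 (mod 17); (12|17)=-1, (5|17)=-1; sign (−1)^0·-1^3·-1^1 = +1.
(a,b)_∞: sgn(-23902)=−, sgn(310726)=+, so +1.
(a,b)_31: α=0, u≡27; β=-2, v≡11 (mod 31); (27|31)=-1, (11|31)=-1; sign (−1)^0·-1^-2·-1^0 = +1.
(a,b)_13: α=0, u≡8; β=5, v≡5 (mod 13); (8|13)=-1, (5|13)=-1; sign (−1)^0·-1^5·-1^0 = -1.
(a,b)_7: α=0, u≡3; β=2, v≡3 (mod 7); (3|7)=-1, (3|7)=-1; sign (−1)^0·-1^2·-1^0 = +1.
(a,b)_5: α=-2, u≡2; β=-4, v≡4 (mod 5); (2|5)=-1, (4|5)=+1; sign (−1)^0·-1^-4·+1^-2 = +1.
(a,b)_19: α=1, u≡2; β=3, v≡8 (mod 19); (2|19)=-1, (8|19)=-1; sign (−1)^1·-1^3·-1^1 = -1.
(a,b)_2: α=-1, β=-3; u≡1, v≡3 (mod 8); ε(u)ε(v)=0·1, αω(v)=-1·1, βω(u)=-3·0; sum ≡ 1  ⇒  -1.
Ram(-23902, 310726) = {2, 13, 19, 37}; no ℚ_2-point on the conic.

[2, 13, 19, 37]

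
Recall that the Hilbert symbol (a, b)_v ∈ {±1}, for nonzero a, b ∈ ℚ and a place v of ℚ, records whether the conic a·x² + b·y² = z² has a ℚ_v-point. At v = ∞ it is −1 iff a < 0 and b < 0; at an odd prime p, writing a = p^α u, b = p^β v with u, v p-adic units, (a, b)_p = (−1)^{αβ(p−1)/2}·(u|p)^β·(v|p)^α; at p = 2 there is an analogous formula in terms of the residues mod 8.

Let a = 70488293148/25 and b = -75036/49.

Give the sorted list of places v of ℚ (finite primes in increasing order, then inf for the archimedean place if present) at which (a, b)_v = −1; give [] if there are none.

(a, b) ≡ (8463, -111) mod (ℚ^×)²; places V = {2, 3, 5, 7, 13, 31, 37, ∞}.
(a,b)_5: α=-2, u≡3; β=0, v≡1 (mod 5); (3|5)=-1, (1|5)=+1; sign (−1)^0·-1^0·+1^-2 = +1.
(a,b)_7: α=1, u≡5; β=-2, v≡4 (mod 7); (5|7)=-1, (4|7)=+1; sign (−1)^0·-1^-2·+1^1 = +1.
(a,b)_37: α=2, u≡1; β=1, v≡16 (mod 37); (1|37)=+1, (16|37)=+1; sign (−1)^0·+1^1·+1^2 = +1.
(a,b)_∞: sgn(8463)=+, sgn(-111)=−, so +1.
(a,b)_31: α=1, u≡9; β=0, v≡6 (mod 31); (9|31)=+1, (6|31)=-1; sign (−1)^0·+1^0·-1^1 = -1.
(a,b)_2: α=2, β=2; u≡7, v≡1 (mod 8); ε(u)ε(v)=1·0, αω(v)=2·0, βω(u)=2·0; sum ≡ 0  ⇒  +1.
(a,b)_3: α=3, u≡1; β=1, v≡2 (mod 3); (1|3)=+1, (2|3)=-1; sign (−1)^1·+1^1·-1^3 = +1.
(a,b)_13: α=3, u≡12; β=2, v≡5 (mod 13); (12|13)=+1, (5|13)=-1; sign (−1)^0·+1^2·-1^3 = -1.
(8463, -111 / ℚ) ramifies at {13, 31}: a division algebra.

[13, 31]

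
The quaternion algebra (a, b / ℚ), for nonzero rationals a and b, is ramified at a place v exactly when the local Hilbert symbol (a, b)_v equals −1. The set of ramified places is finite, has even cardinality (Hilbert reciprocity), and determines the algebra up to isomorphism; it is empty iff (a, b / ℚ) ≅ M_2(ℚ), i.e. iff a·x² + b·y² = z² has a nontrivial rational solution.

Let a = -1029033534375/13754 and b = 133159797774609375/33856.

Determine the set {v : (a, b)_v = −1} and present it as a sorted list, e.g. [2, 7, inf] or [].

(a, b) ≡ (-6630, 3927) mod (ℚ^×)²; places V = {2, 3, 5, 7, 11, 13, 17, 23, ∞}.
(a,b)_3: α=3, u≡1; β=1, v≡1 (mod 3); (1|3)=+1, (1|3)=+1; sign (−1)^1·+1^1·+1^3 = -1.
(a,b)_∞: sgn(-6630)=−, sgn(3927)=+, so +1.
(a,b)_13: α=-1, u≡10; β=0, v≡4 (mod 13); (10|13)=+1, (4|13)=+1; sign (−1)^0·+1^0·+1^-1 = +1.
(a,b)_11: α=4, u≡1; β=7, v≡5 (mod 11); (1|11)=+1, (5|11)=+1; sign (−1)^0·+1^7·+1^4 = +1.
(a,b)_7: α=2, u≡6; β=3, v≡1 (mod 7); (6|7)=-1, (1|7)=+1; sign (−1)^0·-1^3·+1^2 = -1.
(a,b)_17: α=1, u≡15; β=1, v≡14 (mod 17); (15|17)=+1, (14|17)=-1; sign (−1)^0·+1^1·-1^1 = -1.
(a,b)_23: α=-2, u≡7; β=-2, v≡17 (mod 23); (7|23)=-1, (17|23)=-1; sign (−1)^0·-1^-2·-1^-2 = +1.
(a,b)_5: α=5, u≡1; β=8, v≡3 (mod 5); (1|5)=+1, (3|5)=-1; sign (−1)^0·+1^8·-1^5 = -1.
(a,b)_2: α=-1, β=-6; u≡5, v≡7 (mod 8); ε(u)ε(v)=0·1, αω(v)=-1·0, βω(u)=-6·1; sum ≡ 0  ⇒  +1.
Ram(-6630, 3927) = {3, 5, 7, 17}; no ℚ_3-point on the conic.

[3, 5, 7, 17]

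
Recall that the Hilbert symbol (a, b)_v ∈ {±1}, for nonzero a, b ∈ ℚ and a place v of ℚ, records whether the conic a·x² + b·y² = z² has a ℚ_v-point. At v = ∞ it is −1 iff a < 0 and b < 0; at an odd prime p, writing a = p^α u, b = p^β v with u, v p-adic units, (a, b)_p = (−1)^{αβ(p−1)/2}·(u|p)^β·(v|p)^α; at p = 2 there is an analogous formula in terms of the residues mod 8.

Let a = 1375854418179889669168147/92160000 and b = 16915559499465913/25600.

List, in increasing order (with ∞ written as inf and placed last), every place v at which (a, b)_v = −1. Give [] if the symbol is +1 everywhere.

[7, 11]

Mod squares: a ≡ 593740147, b ≡ 300817. Check v ∈ {∞, 2, 3, 5, 7, 11, 13, 17, 23, 29, 37, 41}.
v=7: a=7^3·(≡3), b=7^0·(≡6) mod 7; (3|7)=-1, (6|7)=-1; (−1)^{3·0·3}·(-1)^0·(-1)^3 = -1.
v=23: a=23^1·(≡13), b=23^1·(≡20) mod 23; (13|23)=+1, (20|23)=-1; (−1)^{1·1·11}·(+1)^1·(-1)^1 = +1.
v=13: a=13^3·(≡1), b=13^2·(≡9) mod 13; (1|13)=+1, (9|13)=+1; (−1)^{3·2·6}·(+1)^2·(+1)^3 = +1.
v=41: a=41^1·(≡9), b=41^1·(≡31) mod 41; (9|41)=+1, (31|41)=+1; (−1)^{1·1·20}·(+1)^1·(+1)^1 = +1.
v=37: a=37^3·(≡23), b=37^2·(≡36) mod 37; (23|37)=-1, (36|37)=+1; (−1)^{3·2·18}·(-1)^2·(+1)^3 = +1.
v=17: a=17^3·(≡7), b=17^2·(≡4) mod 17; (7|17)=-1, (4|17)=+1; (−1)^{3·2·8}·(-1)^2·(+1)^3 = +1.
v=∞: 593740147 > 0 and 300817 > 0  ⇒  (a,b)_∞ = +1.
v=29: a=29^4·(≡13), b=29^3·(≡22) mod 29; (13|29)=+1, (22|29)=+1; (−1)^{4·3·14}·(+1)^3·(+1)^4 = +1.
v=2: v_2(a)=-14, v_2(b)=-10; units ≡ 3, 1 (mod 8); ε·ε+αω+βω = 1·0+-14·0+-10·1 ≡ 0  ⇒  (a,b)_2 = +1.
v=3: a=3^-2·(≡1), b=3^0·(≡1) mod 3; (1|3)=+1, (1|3)=+1; (−1)^{-2·0·1}·(+1)^0·(+1)^-2 = +1.
v=5: a=5^-4·(≡2), b=5^-2·(≡2) mod 5; (2|5)=-1, (2|5)=-1; (−1)^{-4·-2·2}·(-1)^-2·(-1)^-4 = +1.
v=11: a=11^1·(≡4), b=11^1·(≡1) mod 11; (4|11)=+1, (1|11)=+1; (−1)^{1·1·5}·(+1)^1·(+1)^1 = -1.
(593740147, 300817 / ℚ) ramifies at {7, 11}: a division algebra.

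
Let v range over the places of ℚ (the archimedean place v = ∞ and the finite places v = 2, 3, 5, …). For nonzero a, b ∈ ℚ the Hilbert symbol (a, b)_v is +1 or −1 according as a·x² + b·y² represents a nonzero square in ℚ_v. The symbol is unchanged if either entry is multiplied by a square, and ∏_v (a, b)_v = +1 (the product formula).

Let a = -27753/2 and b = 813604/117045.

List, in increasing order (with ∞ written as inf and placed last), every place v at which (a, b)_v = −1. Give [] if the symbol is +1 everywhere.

Mod squares: a ≡ -66, b ≡ 5. Check v ∈ {∞, 2, 3, 5, 11, 17, 29, 41}.
v=3: a=3^1·(≡2), b=3^-4·(≡2) mod 3; (2|3)=-1, (2|3)=-1; (−1)^{1·-4·1}·(-1)^-4·(-1)^1 = -1.
v=29: a=29^2·(≡27), b=29^0·(≡9) mod 29; (27|29)=-1, (9|29)=+1; (−1)^{2·0·14}·(-1)^0·(+1)^2 = +1.
v=5: a=5^0·(≡1), b=5^-1·(≡1) mod 5; (1|5)=+1, (1|5)=+1; (−1)^{0·-1·2}·(+1)^-1·(+1)^0 = +1.
v=41: a=41^0·(≡2), b=41^2·(≡9) mod 41; (2|41)=+1, (9|41)=+1; (−1)^{0·2·20}·(+1)^2·(+1)^0 = +1.
v=11: a=11^1·(≡9), b=11^2·(≡5) mod 11; (9|11)=+1, (5|11)=+1; (−1)^{1·2·5}·(+1)^2·(+1)^1 = +1.
v=∞: -66 < 0 and 5 > 0  ⇒  (a,b)_∞ = +1.
v=2: v_2(a)=-1, v_2(b)=2; units ≡ 7, 5 (mod 8); ε·ε+αω+βω = 1·0+-1·1+2·0 ≡ 1  ⇒  (a,b)_2 = -1.
v=17: a=17^0·(≡4), b=17^-2·(≡11) mod 17; (4|17)=+1, (11|17)=-1; (−1)^{0·-2·8}·(+1)^-2·(-1)^0 = +1.
(-66, 5 / ℚ) ramifies at {2, 3}: a division algebra.

[2, 3]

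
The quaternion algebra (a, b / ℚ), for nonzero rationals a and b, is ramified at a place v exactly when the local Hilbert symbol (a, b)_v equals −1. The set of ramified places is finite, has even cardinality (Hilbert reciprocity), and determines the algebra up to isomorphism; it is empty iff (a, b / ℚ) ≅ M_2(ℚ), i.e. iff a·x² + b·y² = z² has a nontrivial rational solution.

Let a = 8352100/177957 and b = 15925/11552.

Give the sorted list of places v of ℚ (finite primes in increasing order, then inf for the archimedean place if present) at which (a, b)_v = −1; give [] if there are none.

(a, b) ≡ (13, 26) mod (ℚ^×)²; places V = {2, 3, 5, 7, 13, 17, 19, ∞}.
(a,b)_7: α=0, u≡5; β=2, v≡5 (mod 7); (5|7)=-1, (5|7)=-1; sign (−1)^0·-1^2·-1^0 = +1.
(a,b)_∞: sgn(13)=+, sgn(26)=+, so +1.
(a,b)_13: α=-3, u≡1; β=1, v≡2 (mod 13); (1|13)=+1, (2|13)=-1; sign (−1)^0·+1^1·-1^-3 = -1.
(a,b)_3: α=-4, u≡1; β=0, v≡2 (mod 3); (1|3)=+1, (2|3)=-1; sign (−1)^0·+1^0·-1^-4 = +1.
(a,b)_17: α=4, u≡15; β=0, v≡9 (mod 17); (15|17)=+1, (9|17)=+1; sign (−1)^0·+1^0·+1^4 = +1.
(a,b)_2: α=2, β=-5; u≡5, v≡5 (mod 8); ε(u)ε(v)=0·0, αω(v)=2·1, βω(u)=-5·1; sum ≡ 1  ⇒  -1.
(a,b)_5: α=2, u≡2; β=2, v≡1 (mod 5); (2|5)=-1, (1|5)=+1; sign (−1)^0·-1^2·+1^2 = +1.
(a,b)_19: α=0, u≡14; β=-2, v≡9 (mod 19); (14|19)=-1, (9|19)=+1; sign (−1)^0·-1^-2·+1^0 = +1.
Ram(13, 26) = {2, 13}; no ℚ_2-point on the conic.

[2, 13]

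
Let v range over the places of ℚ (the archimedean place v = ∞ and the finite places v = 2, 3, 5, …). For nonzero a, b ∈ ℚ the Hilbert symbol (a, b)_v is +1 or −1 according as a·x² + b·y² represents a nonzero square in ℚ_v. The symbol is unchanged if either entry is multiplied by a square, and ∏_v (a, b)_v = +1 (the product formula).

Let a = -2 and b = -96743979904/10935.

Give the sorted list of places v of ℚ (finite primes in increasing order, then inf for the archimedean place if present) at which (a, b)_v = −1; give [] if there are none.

[2, 5, 13, inf]

(a, b) ≡ (-2, -4290) mod (ℚ^×)²; places V = {2, 3, 5, 11, 13, 19, ∞}.
(a,b)_19: α=0, u≡17; β=2, v≡17 (mod 19); (17|19)=+1, (17|19)=+1; sign (−1)^0·+1^2·+1^0 = +1.
(a,b)_11: α=0, u≡9; β=5, v≡6 (mod 11); (9|11)=+1, (6|11)=-1; sign (−1)^0·+1^5·-1^0 = +1.
(a,b)_∞: sgn(-2)=−, sgn(-4290)=−, so -1.
(a,b)_2: α=1, β=7; u≡7, v≡7 (mod 8); ε(u)ε(v)=1·1, αω(v)=1·0, βω(u)=7·0; sum ≡ 1  ⇒  -1.
(a,b)_13: α=0, u≡11; β=1, v≡5 (mod 13); (11|13)=-1, (5|13)=-1; sign (−1)^0·-1^1·-1^0 = -1.
(a,b)_3: α=0, u≡1; β=-7, v≡1 (mod 3); (1|3)=+1, (1|3)=+1; sign (−1)^0·+1^-7·+1^0 = +1.
(a,b)_5: α=0, u≡3; β=-1, v≡3 (mod 5); (3|5)=-1, (3|5)=-1; sign (−1)^0·-1^-1·-1^0 = -1.
(-2, -4290 / ℚ) ramifies at {2, 5, 13, ∞}: a division algebra.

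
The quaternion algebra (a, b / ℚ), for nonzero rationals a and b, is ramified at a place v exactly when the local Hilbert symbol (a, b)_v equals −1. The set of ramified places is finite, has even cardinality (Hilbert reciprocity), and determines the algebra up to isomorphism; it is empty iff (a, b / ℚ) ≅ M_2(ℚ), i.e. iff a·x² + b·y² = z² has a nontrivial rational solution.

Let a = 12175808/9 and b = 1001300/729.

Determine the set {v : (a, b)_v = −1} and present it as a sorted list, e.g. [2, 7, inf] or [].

Mod squares: a ≡ 527, b ≡ 10013. Check v ∈ {∞, 2, 3, 5, 17, 19, 31}.
v=2: v_2(a)=6, v_2(b)=2; units ≡ 7, 5 (mod 8); ε·ε+αω+βω = 1·0+6·1+2·0 ≡ 0  ⇒  (a,b)_2 = +1.
v=19: a=19^2·(≡13), b=19^1·(≡10) mod 19; (13|19)=-1, (10|19)=-1; (−1)^{2·1·9}·(-1)^1·(-1)^2 = -1.
v=17: a=17^1·(≡11), b=17^1·(≡11) mod 17; (11|17)=-1, (11|17)=-1; (−1)^{1·1·8}·(-1)^1·(-1)^1 = +1.
v=31: a=31^1·(≡17), b=31^1·(≡27) mod 31; (17|31)=-1, (27|31)=-1; (−1)^{1·1·15}·(-1)^1·(-1)^1 = -1.
v=5: a=5^0·(≡2), b=5^2·(≡3) mod 5; (2|5)=-1, (3|5)=-1; (−1)^{0·2·2}·(-1)^2·(-1)^0 = +1.
v=∞: 527 > 0 and 10013 > 0  ⇒  (a,b)_∞ = +1.
v=3: a=3^-2·(≡2), b=3^-6·(≡2) mod 3; (2|3)=-1, (2|3)=-1; (−1)^{-2·-6·1}·(-1)^-6·(-1)^-2 = +1.
|Ram(527, 10013)| = 2, even; anisotropic at {19, 31}.

[19, 31]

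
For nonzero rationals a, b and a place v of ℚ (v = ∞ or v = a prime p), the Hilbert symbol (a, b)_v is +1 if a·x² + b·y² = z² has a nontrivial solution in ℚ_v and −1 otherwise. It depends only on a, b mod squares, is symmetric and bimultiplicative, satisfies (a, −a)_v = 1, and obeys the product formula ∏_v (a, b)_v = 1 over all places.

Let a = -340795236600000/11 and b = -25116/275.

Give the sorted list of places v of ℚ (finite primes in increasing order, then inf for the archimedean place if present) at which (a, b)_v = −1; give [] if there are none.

Mod squares: a ≡ -2187185, b ≡ -69069. Check v ∈ {∞, 2, 3, 5, 7, 11, 13, 19, 23}.
v=19: a=19^1·(≡9), b=19^0·(≡15) mod 19; (9|19)=+1, (15|19)=-1; (−1)^{1·0·9}·(+1)^0·(-1)^1 = -1.
v=13: a=13^1·(≡3), b=13^1·(≡9) mod 13; (3|13)=+1, (9|13)=+1; (−1)^{1·1·6}·(+1)^1·(+1)^1 = +1.
v=11: a=11^-1·(≡5), b=11^-1·(≡10) mod 11; (5|11)=+1, (10|11)=-1; (−1)^{-1·-1·5}·(+1)^-1·(-1)^-1 = +1.
v=3: a=3^4·(≡1), b=3^1·(≡2) mod 3; (1|3)=+1, (2|3)=-1; (−1)^{4·1·1}·(+1)^1·(-1)^4 = +1.
v=2: v_2(a)=6, v_2(b)=2; units ≡ 7, 3 (mod 8); ε·ε+αω+βω = 1·1+6·1+2·0 ≡ 1  ⇒  (a,b)_2 = -1.
v=∞: -2187185 < 0 and -69069 < 0  ⇒  (a,b)_∞ = -1.
v=23: a=23^3·(≡14), b=23^1·(≡11) mod 23; (14|23)=-1, (11|23)=-1; (−1)^{3·1·11}·(-1)^1·(-1)^3 = -1.
v=5: a=5^5·(≡3), b=5^-2·(≡4) mod 5; (3|5)=-1, (4|5)=+1; (−1)^{5·-2·2}·(-1)^-2·(+1)^5 = +1.
v=7: a=7^1·(≡1), b=7^1·(≡5) mod 7; (1|7)=+1, (5|7)=-1; (−1)^{1·1·3}·(+1)^1·(-1)^1 = +1.
Ram(-2187185, -69069) = {2, 19, 23, ∞}; no ℚ_2-point on the conic.

[2, 19, 23, inf]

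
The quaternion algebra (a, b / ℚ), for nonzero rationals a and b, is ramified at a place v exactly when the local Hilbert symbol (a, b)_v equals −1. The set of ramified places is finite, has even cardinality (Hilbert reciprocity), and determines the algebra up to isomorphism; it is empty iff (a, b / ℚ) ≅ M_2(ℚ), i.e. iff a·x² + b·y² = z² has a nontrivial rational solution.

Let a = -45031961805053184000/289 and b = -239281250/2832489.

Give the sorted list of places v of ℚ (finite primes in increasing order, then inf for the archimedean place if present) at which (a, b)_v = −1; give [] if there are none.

[2, 19, 31, inf]

(a, b) ≡ (-7410, -15314) mod (ℚ^×)²; places V = {2, 3, 5, 11, 13, 17, 19, 31, ∞}.
(a,b)_19: α=1, u≡17; β=1, v≡11 (mod 19); (17|19)=+1, (11|19)=+1; sign (−1)^1·+1^1·+1^1 = -1.
(a,b)_11: α=0, u≡9; β=-2, v≡1 (mod 11); (9|11)=+1, (1|11)=+1; sign (−1)^0·+1^-2·+1^0 = +1.
(a,b)_3: α=3, u≡2; β=-4, v≡1 (mod 3); (2|3)=-1, (1|3)=+1; sign (−1)^0·-1^-4·+1^3 = +1.
(a,b)_∞: sgn(-7410)=−, sgn(-15314)=−, so -1.
(a,b)_17: α=-2, u≡8; β=-2, v≡12 (mod 17); (8|17)=+1, (12|17)=-1; sign (−1)^0·+1^-2·-1^-2 = +1.
(a,b)_5: α=3, u≡2; β=6, v≡4 (mod 5); (2|5)=-1, (4|5)=+1; sign (−1)^0·-1^6·+1^3 = +1.
(a,b)_2: α=11, β=1; u≡7, v≡7 (mod 8); ε(u)ε(v)=1·1, αω(v)=11·0, βω(u)=1·0; sum ≡ 1  ⇒  -1.
(a,b)_31: α=4, u≡23; β=1, v≡5 (mod 31); (23|31)=-1, (5|31)=+1; sign (−1)^0·-1^1·+1^4 = -1.
(a,b)_13: α=5, u≡5; β=1, v≡6 (mod 13); (5|13)=-1, (6|13)=-1; sign (−1)^0·-1^1·-1^5 = +1.
|Ram(-7410, -15314)| = 4, even; anisotropic at {2, 19, 31, ∞}.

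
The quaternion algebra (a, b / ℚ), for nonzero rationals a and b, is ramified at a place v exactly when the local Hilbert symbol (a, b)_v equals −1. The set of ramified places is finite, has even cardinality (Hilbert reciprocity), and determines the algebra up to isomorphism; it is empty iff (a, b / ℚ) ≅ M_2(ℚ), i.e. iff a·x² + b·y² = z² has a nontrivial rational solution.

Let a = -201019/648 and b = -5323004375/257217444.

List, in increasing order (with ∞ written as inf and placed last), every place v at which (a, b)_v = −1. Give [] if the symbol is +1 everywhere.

(a, b) ≡ (-182, -10127) mod (ℚ^×)²; places V = {2, 3, 5, 7, 11, 13, 19, 29, 41, 47, ∞}.
(a,b)_∞: sgn(-182)=−, sgn(-10127)=−, so -1.
(a,b)_2: α=-3, β=-2; u≡5, v≡1 (mod 8); ε(u)ε(v)=0·0, αω(v)=-3·0, βω(u)=-2·1; sum ≡ 0  ⇒  +1.
(a,b)_13: α=1, u≡3; β=1, v≡3 (mod 13); (3|13)=+1, (3|13)=+1; sign (−1)^0·+1^1·+1^1 = +1.
(a,b)_47: α=2, u≡42; β=0, v≡17 (mod 47); (42|47)=+1, (17|47)=+1; sign (−1)^0·+1^0·+1^2 = +1.
(a,b)_7: α=1, u≡1; β=0, v≡4 (mod 7); (1|7)=+1, (4|7)=+1; sign (−1)^0·+1^0·+1^1 = +1.
(a,b)_41: α=0, u≡20; β=1, v≡25 (mod 41); (20|41)=+1, (25|41)=+1; sign (−1)^0·+1^1·+1^0 = +1.
(a,b)_3: α=-4, u≡1; β=-12, v≡1 (mod 3); (1|3)=+1, (1|3)=+1; sign (−1)^0·+1^-12·+1^-4 = +1.
(a,b)_11: α=0, u≡5; β=-2, v≡5 (mod 11); (5|11)=+1, (5|11)=+1; sign (−1)^0·+1^-2·+1^0 = +1.
(a,b)_19: α=0, u≡10; β=1, v≡12 (mod 19); (10|19)=-1, (12|19)=-1; sign (−1)^0·-1^1·-1^0 = -1.
(a,b)_29: α=0, u≡27; β=2, v≡20 (mod 29); (27|29)=-1, (20|29)=+1; sign (−1)^0·-1^2·+1^0 = +1.
(a,b)_5: α=0, u≡2; β=4, v≡2 (mod 5); (2|5)=-1, (2|5)=-1; sign (−1)^0·-1^4·-1^0 = +1.
Ram(-182, -10127) = {19, ∞}; no ℚ_19-point on the conic.

[19, inf]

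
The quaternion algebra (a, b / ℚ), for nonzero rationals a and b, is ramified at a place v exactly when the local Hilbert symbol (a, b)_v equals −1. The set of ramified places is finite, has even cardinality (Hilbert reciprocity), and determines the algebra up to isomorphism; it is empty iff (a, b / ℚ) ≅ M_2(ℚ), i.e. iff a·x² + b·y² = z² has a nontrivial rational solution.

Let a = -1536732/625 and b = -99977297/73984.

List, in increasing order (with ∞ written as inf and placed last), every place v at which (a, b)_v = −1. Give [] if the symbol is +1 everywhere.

[7, inf]

(a, b) ≡ (-527, -3857) mod (ℚ^×)²; places V = {2, 3, 5, 7, 17, 19, 23, 29, 31, ∞}.
(a,b)_7: α=0, u≡3; β=3, v≡1 (mod 7); (3|7)=-1, (1|7)=+1; sign (−1)^0·-1^3·+1^0 = -1.
(a,b)_17: α=1, u≡6; β=-2, v≡9 (mod 17); (6|17)=-1, (9|17)=+1; sign (−1)^0·-1^-2·+1^1 = +1.
(a,b)_2: α=2, β=-8; u≡1, v≡7 (mod 8); ε(u)ε(v)=0·1, αω(v)=2·0, βω(u)=-8·0; sum ≡ 0  ⇒  +1.
(a,b)_31: α=1, u≡18; β=0, v≡5 (mod 31); (18|31)=+1, (5|31)=+1; sign (−1)^0·+1^0·+1^1 = +1.
(a,b)_19: α=0, u≡6; β=1, v≡4 (mod 19); (6|19)=+1, (4|19)=+1; sign (−1)^0·+1^1·+1^0 = +1.
(a,b)_∞: sgn(-527)=−, sgn(-3857)=−, so -1.
(a,b)_5: α=-4, u≡3; β=0, v≡2 (mod 5); (3|5)=-1, (2|5)=-1; sign (−1)^0·-1^0·-1^-4 = +1.
(a,b)_23: α=0, u≡9; β=2, v≡20 (mod 23); (9|23)=+1, (20|23)=-1; sign (−1)^0·+1^2·-1^0 = +1.
(a,b)_29: α=0, u≡24; β=1, v≡17 (mod 29); (24|29)=+1, (17|29)=-1; sign (−1)^0·+1^1·-1^0 = +1.
(a,b)_3: α=6, u≡1; β=0, v≡1 (mod 3); (1|3)=+1, (1|3)=+1; sign (−1)^0·+1^0·+1^6 = +1.
(-527, -3857 / ℚ) ramifies at {7, ∞}: a division algebra.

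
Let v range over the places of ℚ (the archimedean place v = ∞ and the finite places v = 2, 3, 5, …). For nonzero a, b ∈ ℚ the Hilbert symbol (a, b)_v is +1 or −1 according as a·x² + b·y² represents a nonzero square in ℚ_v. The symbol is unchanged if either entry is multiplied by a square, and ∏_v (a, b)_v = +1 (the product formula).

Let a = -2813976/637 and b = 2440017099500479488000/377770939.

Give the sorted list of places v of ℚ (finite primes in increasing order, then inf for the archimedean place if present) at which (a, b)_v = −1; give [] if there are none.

(a, b) ≡ (-8398, 6270) mod (ℚ^×)²; places V = {2, 3, 5, 7, 11, 13, 17, 19, ∞}.
(a,b)_∞: sgn(-8398)=−, sgn(6270)=+, so +1.
(a,b)_7: α=-2, u≡4; β=-6, v≡5 (mod 7); (4|7)=+1, (5|7)=-1; sign (−1)^0·+1^-6·-1^-2 = +1.
(a,b)_17: α=1, u≡15; β=4, v≡7 (mod 17); (15|17)=+1, (7|17)=-1; sign (−1)^0·+1^4·-1^1 = -1.
(a,b)_2: α=3, β=13; u≡1, v≡7 (mod 8); ε(u)ε(v)=0·1, αω(v)=3·0, βω(u)=13·0; sum ≡ 0  ⇒  +1.
(a,b)_3: α=2, u≡2; β=11, v≡2 (mod 3); (2|3)=-1, (2|3)=-1; sign (−1)^0·-1^11·-1^2 = -1.
(a,b)_5: α=0, u≡2; β=3, v≡1 (mod 5); (2|5)=-1, (1|5)=+1; sign (−1)^0·-1^3·+1^0 = -1.
(a,b)_11: α=2, u≡2; β=5, v≡4 (mod 11); (2|11)=-1, (4|11)=+1; sign (−1)^0·-1^5·+1^2 = -1.
(a,b)_13: α=-1, u≡3; β=-2, v≡9 (mod 13); (3|13)=+1, (9|13)=+1; sign (−1)^0·+1^-2·+1^-1 = +1.
(a,b)_19: α=1, u≡2; β=-1, v≡7 (mod 19); (2|19)=-1, (7|19)=+1; sign (−1)^1·-1^-1·+1^1 = +1.
(-8398, 6270 / ℚ) ramifies at {3, 5, 11, 17}: a division algebra.

[3, 5, 11, 17]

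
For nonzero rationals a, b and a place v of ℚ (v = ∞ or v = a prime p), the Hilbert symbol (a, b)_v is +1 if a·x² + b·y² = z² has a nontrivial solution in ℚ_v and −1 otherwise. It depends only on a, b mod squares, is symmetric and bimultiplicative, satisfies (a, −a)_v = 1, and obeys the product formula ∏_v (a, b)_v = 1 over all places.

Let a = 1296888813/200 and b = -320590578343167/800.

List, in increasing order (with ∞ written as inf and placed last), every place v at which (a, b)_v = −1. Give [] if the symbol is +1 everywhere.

Mod squares: a ≡ 3557994, b ≡ -94. Check v ∈ {∞, 2, 3, 5, 11, 23, 31, 37, 47}.
v=23: a=23^0·(≡16), b=23^2·(≡10) mod 23; (16|23)=+1, (10|23)=-1; (−1)^{0·2·11}·(+1)^2·(-1)^0 = +1.
v=11: a=11^1·(≡2), b=11^2·(≡3) mod 11; (2|11)=-1, (3|11)=+1; (−1)^{1·2·5}·(-1)^2·(+1)^1 = +1.
v=2: v_2(a)=-3, v_2(b)=-5; units ≡ 5, 1 (mod 8); ε·ε+αω+βω = 0·0+-3·0+-5·1 ≡ 1  ⇒  (a,b)_2 = -1.
v=31: a=31^1·(≡29), b=31^2·(≡30) mod 31; (29|31)=-1, (30|31)=-1; (−1)^{1·2·15}·(-1)^2·(-1)^1 = -1.
v=3: a=3^7·(≡2), b=3^4·(≡2) mod 3; (2|3)=-1, (2|3)=-1; (−1)^{7·4·1}·(-1)^4·(-1)^7 = -1.
v=37: a=37^1·(≡9), b=37^2·(≡5) mod 37; (9|37)=+1, (5|37)=-1; (−1)^{1·2·18}·(+1)^2·(-1)^1 = -1.
v=5: a=5^-2·(≡1), b=5^-2·(≡4) mod 5; (1|5)=+1, (4|5)=+1; (−1)^{-2·-2·2}·(+1)^-2·(+1)^-2 = +1.
v=47: a=47^1·(≡32), b=47^1·(≡35) mod 47; (32|47)=+1, (35|47)=-1; (−1)^{1·1·23}·(+1)^1·(-1)^1 = +1.
v=∞: 3557994 > 0 and -94 < 0  ⇒  (a,b)_∞ = +1.
(3557994, -94 / ℚ) ramifies at {2, 3, 31, 37}: a division algebra.

[2, 3, 31, 37]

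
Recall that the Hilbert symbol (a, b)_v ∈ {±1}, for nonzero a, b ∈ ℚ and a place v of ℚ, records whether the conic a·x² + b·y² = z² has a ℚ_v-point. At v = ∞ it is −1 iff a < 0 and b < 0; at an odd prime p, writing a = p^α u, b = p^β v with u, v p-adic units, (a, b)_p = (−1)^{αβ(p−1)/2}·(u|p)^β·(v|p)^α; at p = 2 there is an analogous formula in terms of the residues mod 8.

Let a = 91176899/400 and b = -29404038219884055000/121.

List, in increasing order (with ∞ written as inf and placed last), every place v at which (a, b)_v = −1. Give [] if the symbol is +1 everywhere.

[2, 11, 13, 43]

(a, b) ≡ (315491, -32422) mod (ℚ^×)²; places V = {2, 3, 5, 7, 11, 13, 17, 23, 29, 43, ∞}.
(a,b)_5: α=-2, u≡4; β=4, v≡2 (mod 5); (4|5)=+1, (2|5)=-1; sign (−1)^0·+1^4·-1^-2 = +1.
(a,b)_13: α=0, u≡6; β=1, v≡8 (mod 13); (6|13)=-1, (8|13)=-1; sign (−1)^0·-1^1·-1^0 = -1.
(a,b)_23: α=1, u≡13; β=2, v≡2 (mod 23); (13|23)=+1, (2|23)=+1; sign (−1)^0·+1^2·+1^1 = +1.
(a,b)_2: α=-4, β=3; u≡3, v≡5 (mod 8); ε(u)ε(v)=1·0, αω(v)=-4·1, βω(u)=3·1; sum ≡ 1  ⇒  -1.
(a,b)_29: α=1, u≡20; β=3, v≡13 (mod 29); (20|29)=+1, (13|29)=+1; sign (−1)^0·+1^3·+1^1 = +1.
(a,b)_∞: sgn(315491)=+, sgn(-32422)=−, so +1.
(a,b)_43: α=1, u≡28; β=3, v≡34 (mod 43); (28|43)=-1, (34|43)=-1; sign (−1)^1·-1^3·-1^1 = -1.
(a,b)_17: α=2, u≡10; β=0, v≡6 (mod 17); (10|17)=-1, (6|17)=-1; sign (−1)^0·-1^0·-1^2 = +1.
(a,b)_3: α=0, u≡2; β=2, v≡2 (mod 3); (2|3)=-1, (2|3)=-1; sign (−1)^0·-1^2·-1^0 = +1.
(a,b)_7: α=0, u≡2; β=2, v≡1 (mod 7); (2|7)=+1, (1|7)=+1; sign (−1)^0·+1^2·+1^0 = +1.
(a,b)_11: α=1, u≡3; β=-2, v≡2 (mod 11); (3|11)=+1, (2|11)=-1; sign (−1)^0·+1^-2·-1^1 = -1.
Ram(315491, -32422) = {2, 11, 13, 43}; no ℚ_2-point on the conic.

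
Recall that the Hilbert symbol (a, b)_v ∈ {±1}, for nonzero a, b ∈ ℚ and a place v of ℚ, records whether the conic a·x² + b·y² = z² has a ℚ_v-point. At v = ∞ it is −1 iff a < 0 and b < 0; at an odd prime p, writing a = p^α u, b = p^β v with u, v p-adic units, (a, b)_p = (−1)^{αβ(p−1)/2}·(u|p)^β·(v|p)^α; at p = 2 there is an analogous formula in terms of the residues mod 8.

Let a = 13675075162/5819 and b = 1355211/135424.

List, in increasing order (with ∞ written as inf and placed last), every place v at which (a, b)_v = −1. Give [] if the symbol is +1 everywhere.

[11, 17]

(a, b) ≡ (49742, 11) mod (ℚ^×)²; places V = {2, 3, 7, 11, 13, 17, 19, 23, 37, 47, ∞}.
(a,b)_3: α=0, u≡2; β=6, v≡2 (mod 3); (2|3)=-1, (2|3)=-1; sign (−1)^0·-1^6·-1^0 = +1.
(a,b)_13: α=0, u≡1; β=2, v≡8 (mod 13); (1|13)=+1, (8|13)=-1; sign (−1)^0·+1^2·-1^0 = +1.
(a,b)_19: α=1, u≡10; β=0, v≡5 (mod 19); (10|19)=-1, (5|19)=+1; sign (−1)^0·-1^0·+1^1 = +1.
(a,b)_17: α=1, u≡4; β=0, v≡11 (mod 17); (4|17)=+1, (11|17)=-1; sign (−1)^0·+1^0·-1^1 = -1.
(a,b)_11: α=-1, u≡1; β=1, v≡4 (mod 11); (1|11)=+1, (4|11)=+1; sign (−1)^1·+1^1·+1^-1 = -1.
(a,b)_∞: sgn(49742)=+, sgn(11)=+, so +1.
(a,b)_47: α=2, u≡9; β=0, v≡45 (mod 47); (9|47)=+1, (45|47)=-1; sign (−1)^0·+1^0·-1^2 = +1.
(a,b)_37: α=2, u≡6; β=0, v≡3 (mod 37); (6|37)=-1, (3|37)=+1; sign (−1)^0·-1^0·+1^2 = +1.
(a,b)_2: α=1, β=-8; u≡7, v≡3 (mod 8); ε(u)ε(v)=1·1, αω(v)=1·1, βω(u)=-8·0; sum ≡ 0  ⇒  +1.
(a,b)_7: α=1, u≡2; β=0, v≡2 (mod 7); (2|7)=+1, (2|7)=+1; sign (−1)^0·+1^0·+1^1 = +1.
(a,b)_23: α=-2, u≡9; β=-2, v≡17 (mod 23); (9|23)=+1, (17|23)=-1; sign (−1)^0·+1^-2·-1^-2 = +1.
(49742, 11 / ℚ) ramifies at {11, 17}: a division algebra.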